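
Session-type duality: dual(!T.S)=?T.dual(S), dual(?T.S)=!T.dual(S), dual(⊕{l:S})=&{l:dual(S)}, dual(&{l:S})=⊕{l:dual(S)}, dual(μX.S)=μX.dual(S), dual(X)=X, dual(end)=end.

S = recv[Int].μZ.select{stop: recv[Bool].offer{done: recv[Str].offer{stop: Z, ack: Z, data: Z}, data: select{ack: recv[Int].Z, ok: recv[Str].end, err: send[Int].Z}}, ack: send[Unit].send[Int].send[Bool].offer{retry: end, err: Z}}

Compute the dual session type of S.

recv[Int] ↦ send[Int]
  μZ ↦ μZ  (rec unchanged)
    select{stop,ack} ↦ offer{stop,ack}  (select→offer)
      case stop:
        recv[Bool] ↦ send[Bool]
          offer{done,data} ↦ select{done,data}  (external→internal)
            case done:
              recv[Str] ↦ send[Str]
                offer{stop,ack,data} ↦ select{stop,ack,data}  (external→internal)
                  case stop:
                    dual(Z) = Z
                  case ack:
                    dual(Z) = Z
                  case data:
                    dual(Z) = Z
            case data:
              select{ack,ok,err} ↦ offer{ack,ok,err}  (select→offer)
                case ack:
                  recv[Int] ↦ send[Int]
                    dual(Z) = Z
                case ok:
                  recv[Str] ↦ send[Str]
                    dual(end) = end
                case err:
                  send[Int] ↦ recv[Int]
                    dual(Z) = Z
      case ack:
        send[Unit] ↦ recv[Unit]
          send[Int] ↦ recv[Int]
            send[Bool] ↦ recv[Bool]
              offer{retry,err} ↦ select{retry,err}  (external→internal)
                case retry:
                  dual(end) = end
                case err:
                  dual(Z) = Z

send[Int].μZ.offer{stop: send[Bool].select{done: send[Str].select{stop: Z, ack: Z, data: Z}, data: offer{ack: send[Int].Z, ok: send[Str].end, err: recv[Int].Z}}, ack: recv[Unit].recv[Int].recv[Bool].select{retry: end, err: Z}}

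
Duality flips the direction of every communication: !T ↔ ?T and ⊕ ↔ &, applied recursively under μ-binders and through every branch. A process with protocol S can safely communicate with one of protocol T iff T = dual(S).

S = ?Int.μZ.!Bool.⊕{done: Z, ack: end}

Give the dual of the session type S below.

?Int ↦ !Int
  μZ ↦ μZ  (binder kept)
    !Bool ↦ ?Bool
      ⊕{done,ack} ↦ &{done,ack}  (⊕→&)
        case done:
          dual(Z) = Z
        case ack:
          dual(end) = end

!Int.μZ.?Bool.&{done: Z, ack: end}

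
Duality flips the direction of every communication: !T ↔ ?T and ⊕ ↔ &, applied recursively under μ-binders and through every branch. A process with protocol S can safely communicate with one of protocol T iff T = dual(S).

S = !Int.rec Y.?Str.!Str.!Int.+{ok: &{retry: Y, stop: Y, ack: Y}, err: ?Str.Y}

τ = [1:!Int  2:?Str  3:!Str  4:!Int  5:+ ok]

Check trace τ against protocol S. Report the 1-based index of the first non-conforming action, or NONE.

step 1: !Int  ✓  cont: rec Y.…
step 2: ?Str  ✓  cont: !Str.!Int.+{ok: &{retry: rec Y.…, stop: rec Y.…, ack: rec Y.…}, err: ?Str.rec Y.…}
step 3: !Str  ✓  cont: !Int.+{ok: &{retry: rec Y.…, stop: rec Y.…, ack: rec Y.…}, err: ?Str.rec Y.…}
step 4: !Int  ✓  cont: +{ok: &{retry: rec Y.…, stop: rec Y.…, ack: rec Y.…}, err: ?Str.rec Y.…}
step 5: + ok  ✓  cont: &{retry: rec Y.…, stop: rec Y.…, ack: rec Y.…}
trace exhausted — no violation

NONE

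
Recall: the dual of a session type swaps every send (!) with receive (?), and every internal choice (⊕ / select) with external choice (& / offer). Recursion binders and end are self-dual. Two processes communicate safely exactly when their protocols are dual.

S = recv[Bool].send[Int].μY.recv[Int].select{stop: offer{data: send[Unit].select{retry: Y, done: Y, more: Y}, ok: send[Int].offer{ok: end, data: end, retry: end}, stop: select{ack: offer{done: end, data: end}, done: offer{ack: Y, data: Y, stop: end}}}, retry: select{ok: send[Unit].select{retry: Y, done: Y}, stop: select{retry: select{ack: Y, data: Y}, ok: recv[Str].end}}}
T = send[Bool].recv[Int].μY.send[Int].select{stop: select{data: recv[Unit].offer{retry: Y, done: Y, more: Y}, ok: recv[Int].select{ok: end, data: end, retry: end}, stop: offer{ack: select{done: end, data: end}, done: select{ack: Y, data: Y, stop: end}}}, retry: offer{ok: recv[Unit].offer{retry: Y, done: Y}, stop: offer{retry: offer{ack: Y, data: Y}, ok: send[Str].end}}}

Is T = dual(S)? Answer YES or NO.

NO

recv[Bool] | send[Bool]  ok
  send[Int] | recv[Int]  ok
    μY | μY  ok (μ self-dual)
      recv[Int] | send[Int]  ok
        select{stop,retry} | select{stop,retry}  ✗ choice polarity not flipped — not dual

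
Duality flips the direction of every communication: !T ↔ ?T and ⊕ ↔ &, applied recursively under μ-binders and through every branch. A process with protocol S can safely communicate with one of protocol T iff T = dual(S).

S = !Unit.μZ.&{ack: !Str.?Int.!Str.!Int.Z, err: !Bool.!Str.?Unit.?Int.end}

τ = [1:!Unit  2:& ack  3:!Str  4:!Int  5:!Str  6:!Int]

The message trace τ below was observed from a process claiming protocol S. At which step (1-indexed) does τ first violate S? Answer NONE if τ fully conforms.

4

@1 !Unit  match  residual = μZ.…
@2 & ack  match  residual = !Str.?Int.!Str.!Int.μZ.…
@3 !Str  match  residual = ?Int.!Str.!Int.μZ.…
@4 got !Int, protocol expects ?Int  ✗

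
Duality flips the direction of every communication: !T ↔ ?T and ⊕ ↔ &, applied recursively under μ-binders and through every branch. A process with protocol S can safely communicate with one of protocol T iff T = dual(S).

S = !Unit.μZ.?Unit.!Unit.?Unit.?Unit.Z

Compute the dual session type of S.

?Unit.μZ.!Unit.?Unit.!Unit.!Unit.Z

!Unit → ?Unit
  μZ → μZ  (rec unchanged)
    ?Unit → !Unit
      !Unit → ?Unit
        ?Unit → !Unit
          ?Unit → !Unit
            Z ↦ Z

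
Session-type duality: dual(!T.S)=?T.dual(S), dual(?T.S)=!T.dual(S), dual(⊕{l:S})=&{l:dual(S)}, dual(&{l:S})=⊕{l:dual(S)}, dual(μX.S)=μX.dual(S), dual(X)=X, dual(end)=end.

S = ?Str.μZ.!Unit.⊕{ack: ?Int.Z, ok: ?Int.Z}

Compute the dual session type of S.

?Str → !Str
  μZ → μZ  (μ self-dual)
    !Unit → ?Unit
      ⊕{ack,ok} → &{ack,ok}  (internal→external)
        case ack:
          ?Int → !Int
            Z self-dual
        case ok:
          ?Int → !Int
            Z self-dual

!Str.μZ.?Unit.&{ack: !Int.Z, ok: !Int.Z}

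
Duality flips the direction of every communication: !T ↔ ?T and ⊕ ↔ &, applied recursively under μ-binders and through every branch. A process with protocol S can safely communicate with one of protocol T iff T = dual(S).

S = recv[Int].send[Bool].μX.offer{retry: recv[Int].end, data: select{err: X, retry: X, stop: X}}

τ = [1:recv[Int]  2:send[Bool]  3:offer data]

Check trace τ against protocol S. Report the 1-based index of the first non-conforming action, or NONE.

step 1: recv[Int]  ok  residual = send[Bool].μX.…
step 2: send[Bool]  ok  residual = μX.…
step 3: offer data  ok  residual = select{err: μX.…, retry: μX.…, stop: μX.…}
all 3 steps conform

NONE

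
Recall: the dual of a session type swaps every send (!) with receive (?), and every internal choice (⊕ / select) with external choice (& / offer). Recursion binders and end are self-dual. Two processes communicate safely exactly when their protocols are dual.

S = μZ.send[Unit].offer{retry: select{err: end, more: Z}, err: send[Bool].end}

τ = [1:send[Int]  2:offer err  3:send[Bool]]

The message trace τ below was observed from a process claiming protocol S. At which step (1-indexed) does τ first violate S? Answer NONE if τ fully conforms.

1

@1 got send[Int], protocol expects send[Unit]  ✗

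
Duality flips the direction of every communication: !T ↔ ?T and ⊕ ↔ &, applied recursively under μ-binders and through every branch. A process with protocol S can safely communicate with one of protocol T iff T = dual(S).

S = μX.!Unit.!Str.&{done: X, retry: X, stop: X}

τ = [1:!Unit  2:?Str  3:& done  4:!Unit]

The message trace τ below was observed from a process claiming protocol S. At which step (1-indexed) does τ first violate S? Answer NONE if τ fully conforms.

2

@1 !Unit  ✓  state: !Str.&{done: μX.…, retry: μX.…, stop: μX.…}
@2 got ?Str, protocol expects !Str  ✗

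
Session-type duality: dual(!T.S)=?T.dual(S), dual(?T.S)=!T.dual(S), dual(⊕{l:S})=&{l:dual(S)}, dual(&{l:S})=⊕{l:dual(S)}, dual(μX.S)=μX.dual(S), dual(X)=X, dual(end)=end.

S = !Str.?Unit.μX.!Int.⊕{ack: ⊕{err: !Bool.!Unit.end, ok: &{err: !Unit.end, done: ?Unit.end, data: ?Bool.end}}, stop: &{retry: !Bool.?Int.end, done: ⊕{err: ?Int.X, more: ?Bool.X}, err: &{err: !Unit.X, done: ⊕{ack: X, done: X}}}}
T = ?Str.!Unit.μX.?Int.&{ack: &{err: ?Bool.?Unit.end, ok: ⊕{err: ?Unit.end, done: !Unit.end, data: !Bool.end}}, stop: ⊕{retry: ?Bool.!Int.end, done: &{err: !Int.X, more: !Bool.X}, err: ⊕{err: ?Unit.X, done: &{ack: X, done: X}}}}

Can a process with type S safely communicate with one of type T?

YES

!Str ‖ ?Str  ok
  ?Unit ‖ !Unit  ok
    μX ‖ μX  ok (μ self-dual)
      !Int ‖ ?Int  ok
        ⊕{ack,stop} ‖ &{ack,stop}  ok label sets agree
          • ack:
            ⊕{err,ok} ‖ &{err,ok}  ok label sets agree
              • err:
                !Bool ‖ ?Bool  ok
                  !Unit ‖ ?Unit  ok
                    end ‖ end  ok
              • ok:
                &{err,done,data} ‖ ⊕{err,done,data}  ok label sets agree
                  • err:
                    !Unit ‖ ?Unit  ok
                      end ‖ end  ok
                  • done:
                    ?Unit ‖ !Unit  ok
                      end ‖ end  ok
                  • data:
                    ?Bool ‖ !Bool  ok
                      end ‖ end  ok
          • stop:
            &{retry,done,err} ‖ ⊕{retry,done,err}  ok label sets agree
              • retry:
                !Bool ‖ ?Bool  ok
                  ?Int ‖ !Int  ok
                    end ‖ end  ok
              • done:
                ⊕{err,more} ‖ &{err,more}  ok label sets agree
                  • err:
                    ?Int ‖ !Int  ok
                      X ‖ X  ok
                  • more:
                    ?Bool ‖ !Bool  ok
                      X ‖ X  ok
              • err:
                &{err,done} ‖ ⊕{err,done}  ok label sets agree
                  • err:
                    !Unit ‖ ?Unit  ok
                      X ‖ X  ok
                  • done:
                    ⊕{ack,done} ‖ &{ack,done}  ok label sets agree
                      • ack:
                        X ‖ X  ok
                      • done:
                        X ‖ X  ok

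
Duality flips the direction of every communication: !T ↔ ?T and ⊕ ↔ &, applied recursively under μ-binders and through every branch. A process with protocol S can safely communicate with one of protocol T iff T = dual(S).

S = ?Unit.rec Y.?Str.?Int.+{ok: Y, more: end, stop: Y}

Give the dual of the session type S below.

?Unit = !Unit
  rec Y = rec Y  (binder kept)
    ?Str = !Str
      ?Int = !Int
        +{ok,more,stop} = &{ok,more,stop}  (internal→external)
          [ok]
            Y ↦ Y
          [more]
            end ↦ end
          [stop]
            Y ↦ Y

!Unit.rec Y.!Str.!Int.&{ok: Y, more: end, stop: Y}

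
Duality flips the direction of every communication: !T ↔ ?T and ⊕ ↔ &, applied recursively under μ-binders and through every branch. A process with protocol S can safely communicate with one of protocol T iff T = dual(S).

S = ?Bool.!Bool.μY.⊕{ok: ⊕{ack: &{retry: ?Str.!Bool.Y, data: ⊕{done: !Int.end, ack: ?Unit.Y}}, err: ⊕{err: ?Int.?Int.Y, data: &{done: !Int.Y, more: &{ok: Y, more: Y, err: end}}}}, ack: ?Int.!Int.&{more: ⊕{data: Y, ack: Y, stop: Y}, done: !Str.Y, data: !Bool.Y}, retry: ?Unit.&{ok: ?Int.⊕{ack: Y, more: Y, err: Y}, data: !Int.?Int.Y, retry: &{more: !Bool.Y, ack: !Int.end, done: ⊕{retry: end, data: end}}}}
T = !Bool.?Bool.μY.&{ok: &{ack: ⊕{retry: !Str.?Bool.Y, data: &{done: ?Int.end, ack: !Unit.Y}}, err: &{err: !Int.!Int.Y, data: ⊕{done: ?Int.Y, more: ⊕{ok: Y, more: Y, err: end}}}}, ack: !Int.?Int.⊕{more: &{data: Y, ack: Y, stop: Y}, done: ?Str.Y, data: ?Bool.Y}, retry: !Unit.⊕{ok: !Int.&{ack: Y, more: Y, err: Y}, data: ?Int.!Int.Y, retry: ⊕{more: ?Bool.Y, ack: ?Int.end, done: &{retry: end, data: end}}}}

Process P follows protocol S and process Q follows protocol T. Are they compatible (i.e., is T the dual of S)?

?Bool | !Bool  ok
  !Bool | ?Bool  ok
    μY | μY  ok (μ self-dual)
      ⊕{ok,ack,retry} | &{ok,ack,retry}  ok labels match
        • ok:
          ⊕{ack,err} | &{ack,err}  ok labels match
            • ack:
              &{retry,data} | ⊕{retry,data}  ok labels match
                • retry:
                  ?Str | !Str  ok
                    !Bool | ?Bool  ok
                      Y | Y  ok
                • data:
                  ⊕{done,ack} | &{done,ack}  ok labels match
                    • done:
                      !Int | ?Int  ok
                        end | end  ok
                    • ack:
                      ?Unit | !Unit  ok
                        Y | Y  ok
            • err:
              ⊕{err,data} | &{err,data}  ok labels match
                • err:
                  ?Int | !Int  ok
                    ?Int | !Int  ok
                      Y | Y  ok
                • data:
                  &{done,more} | ⊕{done,more}  ok labels match
                    • done:
                      !Int | ?Int  ok
                        Y | Y  ok
                    • more:
                      &{ok,more,err} | ⊕{ok,more,err}  ok labels match
                        • ok:
                          Y | Y  ok
                        • more:
                          Y | Y  ok
                        • err:
                          end | end  ok
        • ack:
          ?Int | !Int  ok
            !Int | ?Int  ok
              &{more,done,data} | ⊕{more,done,data}  ok labels match
                • more:
                  ⊕{data,ack,stop} | &{data,ack,stop}  ok labels match
                    • data:
                      Y | Y  ok
                    • ack:
                      Y | Y  ok
                    • stop:
                      Y | Y  ok
                • done:
                  !Str | ?Str  ok
                    Y | Y  ok
                • data:
                  !Bool | ?Bool  ok
                    Y | Y  ok
        • retry:
          ?Unit | !Unit  ok
            &{ok,data,retry} | ⊕{ok,data,retry}  ok labels match
              • ok:
                ?Int | !Int  ok
                  ⊕{ack,more,err} | &{ack,more,err}  ok labels match
                    • ack:
                      Y | Y  ok
                    • more:
                      Y | Y  ok
                    • err:
                      Y | Y  ok
              • data:
                !Int | ?Int  ok
                  ?Int | !Int  ok
                    Y | Y  ok
              • retry:
                &{more,ack,done} | ⊕{more,ack,done}  ok labels match
                  • more:
                    !Bool | ?Bool  ok
                      Y | Y  ok
                  • ack:
                    !Int | ?Int  ok
                      end | end  ok
                  • done:
                    ⊕{retry,data} | &{retry,data}  ok labels match
                      • retry:
                        end | end  ok
                      • data:
                        end | end  ok

YES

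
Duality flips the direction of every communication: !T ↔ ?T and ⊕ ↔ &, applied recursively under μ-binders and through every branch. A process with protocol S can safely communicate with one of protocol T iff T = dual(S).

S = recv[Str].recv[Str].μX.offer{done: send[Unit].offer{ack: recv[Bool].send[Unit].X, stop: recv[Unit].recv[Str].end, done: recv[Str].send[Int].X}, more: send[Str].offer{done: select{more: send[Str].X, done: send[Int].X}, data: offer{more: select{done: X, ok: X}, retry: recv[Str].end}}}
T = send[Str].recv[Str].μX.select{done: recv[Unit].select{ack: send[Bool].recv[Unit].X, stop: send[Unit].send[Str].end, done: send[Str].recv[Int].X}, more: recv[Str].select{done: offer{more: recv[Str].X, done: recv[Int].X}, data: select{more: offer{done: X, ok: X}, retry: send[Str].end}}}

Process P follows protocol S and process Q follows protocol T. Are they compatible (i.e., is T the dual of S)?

NO

recv[Str] ‖ send[Str]  match
  recv[Str] ‖ recv[Str]  ✗ same direction on both sides — not dual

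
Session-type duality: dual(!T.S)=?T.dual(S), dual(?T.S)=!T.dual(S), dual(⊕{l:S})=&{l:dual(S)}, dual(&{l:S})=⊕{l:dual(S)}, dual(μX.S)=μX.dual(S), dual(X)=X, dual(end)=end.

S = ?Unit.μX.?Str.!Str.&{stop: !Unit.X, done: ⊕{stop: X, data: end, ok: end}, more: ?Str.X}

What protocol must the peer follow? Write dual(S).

!Unit.μX.!Str.?Str.⊕{stop: ?Unit.X, done: &{stop: X, data: end, ok: end}, more: !Str.X}

?Unit = !Unit
  μX = μX  (μ self-dual)
    ?Str = !Str
      !Str = ?Str
        &{stop,done,more} = ⊕{stop,done,more}  (offer→select)
          [stop]
            !Unit = ?Unit
              dual(X) = X
          [done]
            ⊕{stop,data,ok} = &{stop,data,ok}  (select→offer)
              [stop]
                dual(X) = X
              [data]
                dual(end) = end
              [ok]
                dual(end) = end
          [more]
            ?Str = !Str
              dual(X) = X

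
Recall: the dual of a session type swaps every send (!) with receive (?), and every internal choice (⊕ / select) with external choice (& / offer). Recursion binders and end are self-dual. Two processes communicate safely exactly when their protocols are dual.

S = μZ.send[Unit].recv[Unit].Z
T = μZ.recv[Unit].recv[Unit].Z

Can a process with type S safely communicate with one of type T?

μZ ‖ μZ  match (binder kept)
  send[Unit] ‖ recv[Unit]  match
    recv[Unit] ‖ recv[Unit]  ✗ same direction on both sides — not dual

NO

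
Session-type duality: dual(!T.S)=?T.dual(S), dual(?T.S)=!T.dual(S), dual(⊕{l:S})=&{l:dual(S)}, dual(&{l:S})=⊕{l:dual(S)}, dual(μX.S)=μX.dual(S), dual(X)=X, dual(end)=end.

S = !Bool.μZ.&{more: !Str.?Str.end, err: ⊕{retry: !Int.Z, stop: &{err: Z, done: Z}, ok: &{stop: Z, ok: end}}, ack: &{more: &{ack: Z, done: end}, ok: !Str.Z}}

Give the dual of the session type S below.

?Bool.μZ.⊕{more: ?Str.!Str.end, err: &{retry: ?Int.Z, stop: ⊕{err: Z, done: Z}, ok: ⊕{stop: Z, ok: end}}, ack: ⊕{more: ⊕{ack: Z, done: end}, ok: ?Str.Z}}

!Bool ↦ ?Bool
  μZ ↦ μZ  (rec unchanged)
    &{more,err,ack} ↦ ⊕{more,err,ack}  (external→internal)
      • more:
        !Str ↦ ?Str
          ?Str ↦ !Str
            end self-dual
      • err:
        ⊕{retry,stop,ok} ↦ &{retry,stop,ok}  (⊕→&)
          • retry:
            !Int ↦ ?Int
              Z self-dual
          • stop:
            &{err,done} ↦ ⊕{err,done}  (external→internal)
              • err:
                Z self-dual
              • done:
                Z self-dual
          • ok:
            &{stop,ok} ↦ ⊕{stop,ok}  (external→internal)
              • stop:
                Z self-dual
              • ok:
                end self-dual
      • ack:
        &{more,ok} ↦ ⊕{more,ok}  (external→internal)
          • more:
            &{ack,done} ↦ ⊕{ack,done}  (external→internal)
              • ack:
                Z self-dual
              • done:
                end self-dual
          • ok:
            !Str ↦ ?Str
              Z self-dual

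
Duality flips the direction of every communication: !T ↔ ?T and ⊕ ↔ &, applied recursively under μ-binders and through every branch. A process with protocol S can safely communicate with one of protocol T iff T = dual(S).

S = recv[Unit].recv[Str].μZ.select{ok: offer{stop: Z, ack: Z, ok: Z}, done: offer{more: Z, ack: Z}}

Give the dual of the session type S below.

send[Unit].send[Str].μZ.offer{ok: select{stop: Z, ack: Z, ok: Z}, done: select{more: Z, ack: Z}}

recv[Unit] → send[Unit]
  recv[Str] → send[Str]
    μZ → μZ  (binder kept)
      select{ok,done} → offer{ok,done}  (internal→external)
        • ok:
          offer{stop,ack,ok} → select{stop,ack,ok}  (external→internal)
            • stop:
              Z self-dual
            • ack:
              Z self-dual
            • ok:
              Z self-dual
        • done:
          offer{more,ack} → select{more,ack}  (external→internal)
            • more:
              Z self-dual
            • ack:
              Z self-dual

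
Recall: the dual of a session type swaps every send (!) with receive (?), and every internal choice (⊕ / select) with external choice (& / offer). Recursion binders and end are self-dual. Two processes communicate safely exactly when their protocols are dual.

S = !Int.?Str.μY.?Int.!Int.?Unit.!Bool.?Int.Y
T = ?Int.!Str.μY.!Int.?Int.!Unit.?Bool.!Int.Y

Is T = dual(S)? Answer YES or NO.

YES

!Int | ?Int  match
  ?Str | !Str  match
    μY | μY  match (binder kept)
      ?Int | !Int  match
        !Int | ?Int  match
          ?Unit | !Unit  match
            !Bool | ?Bool  match
              ?Int | !Int  match
                Y | Y  match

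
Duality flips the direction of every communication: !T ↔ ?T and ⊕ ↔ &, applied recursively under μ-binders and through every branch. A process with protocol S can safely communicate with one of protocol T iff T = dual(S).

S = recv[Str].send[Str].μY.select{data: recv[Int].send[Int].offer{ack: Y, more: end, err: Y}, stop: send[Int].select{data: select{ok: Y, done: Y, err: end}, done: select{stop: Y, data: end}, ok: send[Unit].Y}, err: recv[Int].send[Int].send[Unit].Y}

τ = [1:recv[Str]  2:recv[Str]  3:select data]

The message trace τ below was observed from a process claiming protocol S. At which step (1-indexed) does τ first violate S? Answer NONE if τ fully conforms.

step 1: recv[Str]  ok  state: send[Str].μY.…
step 2: got recv[Str], protocol expects send[Str]  ✗

2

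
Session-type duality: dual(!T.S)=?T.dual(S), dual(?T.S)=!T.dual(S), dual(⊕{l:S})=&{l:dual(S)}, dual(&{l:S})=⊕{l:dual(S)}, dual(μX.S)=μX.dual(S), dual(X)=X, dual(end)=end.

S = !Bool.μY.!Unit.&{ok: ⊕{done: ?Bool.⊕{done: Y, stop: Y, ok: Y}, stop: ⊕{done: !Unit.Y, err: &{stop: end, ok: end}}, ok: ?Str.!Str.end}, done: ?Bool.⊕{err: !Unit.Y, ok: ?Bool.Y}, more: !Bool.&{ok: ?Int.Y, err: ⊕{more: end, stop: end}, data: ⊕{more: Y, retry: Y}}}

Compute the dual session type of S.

?Bool.μY.?Unit.⊕{ok: &{done: !Bool.&{done: Y, stop: Y, ok: Y}, stop: &{done: ?Unit.Y, err: ⊕{stop: end, ok: end}}, ok: !Str.?Str.end}, done: !Bool.&{err: ?Unit.Y, ok: !Bool.Y}, more: ?Bool.⊕{ok: !Int.Y, err: &{more: end, stop: end}, data: &{more: Y, retry: Y}}}

!Bool = ?Bool
  μY = μY  (binder kept)
    !Unit = ?Unit
      &{ok,done,more} = ⊕{ok,done,more}  (&→⊕)
        • ok:
          ⊕{done,stop,ok} = &{done,stop,ok}  (⊕→&)
            • done:
              ?Bool = !Bool
                ⊕{done,stop,ok} = &{done,stop,ok}  (⊕→&)
                  • done:
                    Y ↦ Y
                  • stop:
                    Y ↦ Y
                  • ok:
                    Y ↦ Y
            • stop:
              ⊕{done,err} = &{done,err}  (⊕→&)
                • done:
                  !Unit = ?Unit
                    Y ↦ Y
                • err:
                  &{stop,ok} = ⊕{stop,ok}  (&→⊕)
                    • stop:
                      end ↦ end
                    • ok:
                      end ↦ end
            • ok:
              ?Str = !Str
                !Str = ?Str
                  end ↦ end
        • done:
          ?Bool = !Bool
            ⊕{err,ok} = &{err,ok}  (⊕→&)
              • err:
                !Unit = ?Unit
                  Y ↦ Y
              • ok:
                ?Bool = !Bool
                  Y ↦ Y
        • more:
          !Bool = ?Bool
            &{ok,err,data} = ⊕{ok,err,data}  (&→⊕)
              • ok:
                ?Int = !Int
                  Y ↦ Y
              • err:
                ⊕{more,stop} = &{more,stop}  (⊕→&)
                  • more:
                    end ↦ end
                  • stop:
                    end ↦ end
              • data:
                ⊕{more,retry} = &{more,retry}  (⊕→&)
                  • more:
                    Y ↦ Y
                  • retry:
                    Y ↦ Y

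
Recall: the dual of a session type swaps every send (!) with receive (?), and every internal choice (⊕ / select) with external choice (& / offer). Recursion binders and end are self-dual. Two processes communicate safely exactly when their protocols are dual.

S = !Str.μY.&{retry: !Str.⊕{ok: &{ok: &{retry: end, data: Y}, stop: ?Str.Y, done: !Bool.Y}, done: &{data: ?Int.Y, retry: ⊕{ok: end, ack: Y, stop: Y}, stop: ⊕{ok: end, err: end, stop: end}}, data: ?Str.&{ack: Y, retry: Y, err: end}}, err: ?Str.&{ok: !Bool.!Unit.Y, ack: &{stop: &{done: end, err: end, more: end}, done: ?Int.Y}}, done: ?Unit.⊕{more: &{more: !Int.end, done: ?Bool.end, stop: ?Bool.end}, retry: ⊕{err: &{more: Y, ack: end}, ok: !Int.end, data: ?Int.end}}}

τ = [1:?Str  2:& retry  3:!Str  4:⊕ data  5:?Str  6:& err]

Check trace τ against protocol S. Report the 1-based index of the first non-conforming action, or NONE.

1

@1 got ?Str, protocol expects !Str  ✗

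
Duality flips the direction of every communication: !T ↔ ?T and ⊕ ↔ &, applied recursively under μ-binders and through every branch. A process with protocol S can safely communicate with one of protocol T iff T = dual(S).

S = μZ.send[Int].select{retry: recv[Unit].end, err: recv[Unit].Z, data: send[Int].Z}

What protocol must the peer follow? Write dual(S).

μZ.recv[Int].offer{retry: send[Unit].end, err: send[Unit].Z, data: recv[Int].Z}

μZ ↦ μZ  (rec unchanged)
  send[Int] ↦ recv[Int]
    select{retry,err,data} ↦ offer{retry,err,data}  (internal→external)
      case retry:
        recv[Unit] ↦ send[Unit]
          end self-dual
      case err:
        recv[Unit] ↦ send[Unit]
          Z self-dual
      case data:
        send[Int] ↦ recv[Int]
          Z self-dual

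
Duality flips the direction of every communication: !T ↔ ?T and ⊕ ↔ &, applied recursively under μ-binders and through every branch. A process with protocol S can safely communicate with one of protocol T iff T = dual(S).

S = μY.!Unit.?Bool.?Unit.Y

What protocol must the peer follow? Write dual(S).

μY = μY  (μ self-dual)
  !Unit = ?Unit
    ?Bool = !Bool
      ?Unit = !Unit
        dual(Y) = Y

μY.?Unit.!Bool.!Unit.Y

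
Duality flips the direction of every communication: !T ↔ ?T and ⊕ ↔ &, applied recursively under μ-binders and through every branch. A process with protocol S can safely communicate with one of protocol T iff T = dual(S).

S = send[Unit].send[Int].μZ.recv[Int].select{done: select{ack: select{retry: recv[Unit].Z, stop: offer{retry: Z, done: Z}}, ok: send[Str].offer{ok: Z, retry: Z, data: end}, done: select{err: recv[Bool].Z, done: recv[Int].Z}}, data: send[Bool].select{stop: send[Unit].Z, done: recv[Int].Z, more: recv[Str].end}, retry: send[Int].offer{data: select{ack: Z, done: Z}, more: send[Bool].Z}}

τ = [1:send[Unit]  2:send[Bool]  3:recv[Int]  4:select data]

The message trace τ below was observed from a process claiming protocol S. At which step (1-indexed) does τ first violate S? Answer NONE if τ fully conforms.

2

step 1: send[Unit]  match  state: send[Int].μZ.…
step 2: got send[Bool], protocol expects send[Int]  ✗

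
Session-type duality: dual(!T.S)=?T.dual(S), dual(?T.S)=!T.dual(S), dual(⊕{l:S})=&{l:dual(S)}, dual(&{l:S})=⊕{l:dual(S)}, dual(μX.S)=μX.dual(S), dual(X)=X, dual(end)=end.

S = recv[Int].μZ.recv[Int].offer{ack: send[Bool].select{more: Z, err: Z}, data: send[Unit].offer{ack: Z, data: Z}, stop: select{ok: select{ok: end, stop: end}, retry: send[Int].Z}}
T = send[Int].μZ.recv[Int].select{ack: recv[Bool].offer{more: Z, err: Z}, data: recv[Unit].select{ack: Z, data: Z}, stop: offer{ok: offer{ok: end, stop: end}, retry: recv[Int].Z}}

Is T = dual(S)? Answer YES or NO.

NO

recv[Int] vs send[Int]  ok
  μZ vs μZ  ok (rec unchanged)
    recv[Int] vs recv[Int]  ✗ same direction on both sides — not dual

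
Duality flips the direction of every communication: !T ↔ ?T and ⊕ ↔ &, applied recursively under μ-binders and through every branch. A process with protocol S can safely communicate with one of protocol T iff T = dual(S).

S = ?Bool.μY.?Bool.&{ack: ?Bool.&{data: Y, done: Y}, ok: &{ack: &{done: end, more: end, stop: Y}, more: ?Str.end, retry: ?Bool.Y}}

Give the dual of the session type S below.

?Bool ↦ !Bool
  μY ↦ μY  (rec unchanged)
    ?Bool ↦ !Bool
      &{ack,ok} ↦ ⊕{ack,ok}  (offer→select)
        [ack]
          ?Bool ↦ !Bool
            &{data,done} ↦ ⊕{data,done}  (offer→select)
              [data]
                Y ↦ Y
              [done]
                Y ↦ Y
        [ok]
          &{ack,more,retry} ↦ ⊕{ack,more,retry}  (offer→select)
            [ack]
              &{done,more,stop} ↦ ⊕{done,more,stop}  (offer→select)
                [done]
                  end ↦ end
                [more]
                  end ↦ end
                [stop]
                  Y ↦ Y
            [more]
              ?Str ↦ !Str
                end ↦ end
            [retry]
              ?Bool ↦ !Bool
                Y ↦ Y

!Bool.μY.!Bool.⊕{ack: !Bool.⊕{data: Y, done: Y}, ok: ⊕{ack: ⊕{done: end, more: end, stop: Y}, more: !Str.end, retry: !Bool.Y}}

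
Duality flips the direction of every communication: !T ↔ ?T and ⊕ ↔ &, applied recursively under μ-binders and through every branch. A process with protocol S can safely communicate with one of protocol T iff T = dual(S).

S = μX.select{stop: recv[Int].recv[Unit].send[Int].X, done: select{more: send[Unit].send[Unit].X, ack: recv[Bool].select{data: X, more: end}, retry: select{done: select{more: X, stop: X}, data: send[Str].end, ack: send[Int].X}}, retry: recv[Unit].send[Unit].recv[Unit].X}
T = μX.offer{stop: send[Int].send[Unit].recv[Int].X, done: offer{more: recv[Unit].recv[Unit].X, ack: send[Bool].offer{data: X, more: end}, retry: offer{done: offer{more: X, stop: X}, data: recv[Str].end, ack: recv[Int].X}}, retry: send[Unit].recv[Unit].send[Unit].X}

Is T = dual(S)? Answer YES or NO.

YES

μX | μX  match (rec unchanged)
  select{stop,done,retry} | offer{stop,done,retry}  match same labels
    • stop:
      recv[Int] | send[Int]  match
        recv[Unit] | send[Unit]  match
          send[Int] | recv[Int]  match
            X | X  match
    • done:
      select{more,ack,retry} | offer{more,ack,retry}  match same labels
        • more:
          send[Unit] | recv[Unit]  match
            send[Unit] | recv[Unit]  match
              X | X  match
        • ack:
          recv[Bool] | send[Bool]  match
            select{data,more} | offer{data,more}  match same labels
              • data:
                X | X  match
              • more:
                end | end  match
        • retry:
          select{done,data,ack} | offer{done,data,ack}  match same labels
            • done:
              select{more,stop} | offer{more,stop}  match same labels
                • more:
                  X | X  match
                • stop:
                  X | X  match
            • data:
              send[Str] | recv[Str]  match
                end | end  match
            • ack:
              send[Int] | recv[Int]  match
                X | X  match
    • retry:
      recv[Unit] | send[Unit]  match
        send[Unit] | recv[Unit]  match
          recv[Unit] | send[Unit]  match
            X | X  match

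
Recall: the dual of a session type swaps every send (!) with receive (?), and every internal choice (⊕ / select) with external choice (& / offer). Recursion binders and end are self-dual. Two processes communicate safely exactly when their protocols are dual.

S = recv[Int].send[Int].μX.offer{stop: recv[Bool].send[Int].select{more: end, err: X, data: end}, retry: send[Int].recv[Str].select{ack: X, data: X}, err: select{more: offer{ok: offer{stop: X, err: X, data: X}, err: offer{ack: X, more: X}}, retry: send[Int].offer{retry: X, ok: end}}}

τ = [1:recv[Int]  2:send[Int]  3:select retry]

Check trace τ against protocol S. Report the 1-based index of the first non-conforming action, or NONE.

3

@1 recv[Int]  ok  now at send[Int].μX.…
@2 send[Int]  ok  now at μX.…
@3 got select retry, protocol expects offer stop or offer retry or offer err  ✗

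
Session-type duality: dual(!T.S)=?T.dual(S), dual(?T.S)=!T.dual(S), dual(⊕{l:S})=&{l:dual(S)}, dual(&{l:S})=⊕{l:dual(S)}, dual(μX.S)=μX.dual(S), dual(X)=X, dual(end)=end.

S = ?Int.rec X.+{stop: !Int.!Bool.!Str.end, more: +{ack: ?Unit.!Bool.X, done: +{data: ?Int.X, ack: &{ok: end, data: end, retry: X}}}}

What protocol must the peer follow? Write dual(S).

!Int.rec X.&{stop: ?Int.?Bool.?Str.end, more: &{ack: !Unit.?Bool.X, done: &{data: !Int.X, ack: +{ok: end, data: end, retry: X}}}}

?Int ↦ !Int
  rec X ↦ rec X  (μ self-dual)
    +{stop,more} ↦ &{stop,more}  (internal→external)
      case stop:
        !Int ↦ ?Int
          !Bool ↦ ?Bool
            !Str ↦ ?Str
              end self-dual
      case more:
        +{ack,done} ↦ &{ack,done}  (internal→external)
          case ack:
            ?Unit ↦ !Unit
              !Bool ↦ ?Bool
                X self-dual
          case done:
            +{data,ack} ↦ &{data,ack}  (internal→external)
              case data:
                ?Int ↦ !Int
                  X self-dual
              case ack:
                &{ok,data,retry} ↦ +{ok,data,retry}  (offer→select)
                  case ok:
                    end self-dual
                  case data:
                    end self-dual
                  case retry:
                    X self-dual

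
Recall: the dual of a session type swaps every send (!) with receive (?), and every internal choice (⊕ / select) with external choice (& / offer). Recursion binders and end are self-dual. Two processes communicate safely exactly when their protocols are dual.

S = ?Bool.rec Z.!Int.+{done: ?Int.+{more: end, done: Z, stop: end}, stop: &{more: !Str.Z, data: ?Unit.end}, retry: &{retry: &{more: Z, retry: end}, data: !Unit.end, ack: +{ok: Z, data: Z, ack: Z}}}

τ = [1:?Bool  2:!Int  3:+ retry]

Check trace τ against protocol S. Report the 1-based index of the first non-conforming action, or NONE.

NONE

[1] ?Bool  ok  now at rec Z.…
[2] !Int  ok  now at +{done: ?Int.+{more: end, done: rec Z.…, stop: end}, stop: &{more: !Str.rec Z.…, data: ?Unit.end}, retry: &{retry: &{more: rec Z.…, retry: end}, data: !Unit.end, ack: +{ok: rec Z.…, data: rec Z.…, ack: rec Z.…}}}
[3] + retry  ok  now at &{retry: &{more: rec Z.…, retry: end}, data: !Unit.end, ack: +{ok: rec Z.…, data: rec Z.…, ack: rec Z.…}}
all 3 steps conform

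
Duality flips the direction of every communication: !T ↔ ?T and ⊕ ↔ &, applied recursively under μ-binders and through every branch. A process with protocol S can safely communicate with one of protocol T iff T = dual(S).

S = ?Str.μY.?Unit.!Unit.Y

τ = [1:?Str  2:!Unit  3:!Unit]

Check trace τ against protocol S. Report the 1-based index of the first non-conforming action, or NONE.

2

step 1: ?Str  ok  now at μY.…
step 2: got !Unit, protocol expects ?Unit  ✗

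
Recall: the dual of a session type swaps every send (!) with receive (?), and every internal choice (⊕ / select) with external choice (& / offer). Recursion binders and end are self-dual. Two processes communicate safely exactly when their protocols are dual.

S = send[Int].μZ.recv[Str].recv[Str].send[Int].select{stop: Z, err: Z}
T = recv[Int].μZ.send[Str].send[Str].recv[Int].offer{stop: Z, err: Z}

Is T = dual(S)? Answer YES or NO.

YES

send[Int] | recv[Int]  ok
  μZ | μZ  ok (rec unchanged)
    recv[Str] | send[Str]  ok
      recv[Str] | send[Str]  ok
        send[Int] | recv[Int]  ok
          select{stop,err} | offer{stop,err}  ok label sets agree
            • stop:
              Z | Z  ok
            • err:
              Z | Z  ok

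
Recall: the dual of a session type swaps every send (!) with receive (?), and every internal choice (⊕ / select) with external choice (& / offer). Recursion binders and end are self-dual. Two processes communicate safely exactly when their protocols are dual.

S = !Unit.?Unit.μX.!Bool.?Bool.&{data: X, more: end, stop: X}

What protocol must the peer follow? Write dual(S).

?Unit.!Unit.μX.?Bool.!Bool.⊕{data: X, more: end, stop: X}

!Unit = ?Unit
  ?Unit = !Unit
    μX = μX  (μ self-dual)
      !Bool = ?Bool
        ?Bool = !Bool
          &{data,more,stop} = ⊕{data,more,stop}  (&→⊕)
            [data]
              dual(X) = X
            [more]
              dual(end) = end
            [stop]
              dual(X) = X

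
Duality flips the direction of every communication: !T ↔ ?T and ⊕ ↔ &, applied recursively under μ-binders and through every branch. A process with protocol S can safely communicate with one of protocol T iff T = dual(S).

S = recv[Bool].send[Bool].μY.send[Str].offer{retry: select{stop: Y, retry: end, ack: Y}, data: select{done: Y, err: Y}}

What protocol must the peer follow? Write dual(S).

send[Bool].recv[Bool].μY.recv[Str].select{retry: offer{stop: Y, retry: end, ack: Y}, data: offer{done: Y, err: Y}}

recv[Bool] = send[Bool]
  send[Bool] = recv[Bool]
    μY = μY  (rec unchanged)
      send[Str] = recv[Str]
        offer{retry,data} = select{retry,data}  (external→internal)
          • retry:
            select{stop,retry,ack} = offer{stop,retry,ack}  (select→offer)
              • stop:
                dual(Y) = Y
              • retry:
                dual(end) = end
              • ack:
                dual(Y) = Y
          • data:
            select{done,err} = offer{done,err}  (select→offer)
              • done:
                dual(Y) = Y
              • err:
                dual(Y) = Y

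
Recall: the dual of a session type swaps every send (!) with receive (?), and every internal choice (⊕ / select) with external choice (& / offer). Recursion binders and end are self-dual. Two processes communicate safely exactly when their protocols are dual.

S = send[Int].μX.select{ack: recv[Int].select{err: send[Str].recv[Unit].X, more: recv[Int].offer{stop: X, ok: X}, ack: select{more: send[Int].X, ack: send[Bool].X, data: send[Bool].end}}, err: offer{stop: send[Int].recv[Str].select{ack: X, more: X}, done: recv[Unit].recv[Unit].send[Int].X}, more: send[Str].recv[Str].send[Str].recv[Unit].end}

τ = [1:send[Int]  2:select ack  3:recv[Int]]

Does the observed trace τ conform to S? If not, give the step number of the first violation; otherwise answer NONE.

NONE

[1] send[Int]  ok  cont: μX.…
[2] select ack  ok  cont: recv[Int].select{err: send[Str].recv[Unit].μX.…, more: recv[Int].offer{stop: μX.…, ok: μX.…}, ack: select{more: send[Int].μX.…, ack: send[Bool].μX.…, data: send[Bool].end}}
[3] recv[Int]  ok  cont: select{err: send[Str].recv[Unit].μX.…, more: recv[Int].offer{stop: μX.…, ok: μX.…}, ack: select{more: send[Int].μX.…, ack: send[Bool].μX.…, data: send[Bool].end}}
trace exhausted — no violation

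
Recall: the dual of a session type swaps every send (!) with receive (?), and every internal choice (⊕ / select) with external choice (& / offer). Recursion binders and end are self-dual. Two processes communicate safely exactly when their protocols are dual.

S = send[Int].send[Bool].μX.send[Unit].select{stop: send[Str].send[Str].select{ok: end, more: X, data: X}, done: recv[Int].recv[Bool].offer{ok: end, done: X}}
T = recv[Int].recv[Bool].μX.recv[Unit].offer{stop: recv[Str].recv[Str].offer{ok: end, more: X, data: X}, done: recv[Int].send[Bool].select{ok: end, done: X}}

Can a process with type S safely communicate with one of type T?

NO

send[Int] vs recv[Int]  ✓
  send[Bool] vs recv[Bool]  ✓
    μX vs μX  ✓ (μ self-dual)
      send[Unit] vs recv[Unit]  ✓
        select{stop,done} vs offer{stop,done}  ✓ label sets agree
          case stop:
            send[Str] vs recv[Str]  ✓
              send[Str] vs recv[Str]  ✓
                select{ok,more,data} vs offer{ok,more,data}  ✓ label sets agree
                  case ok:
                    end vs end  ✓
                  case more:
                    X vs X  ✓
                  case data:
                    X vs X  ✓
          case done:
            recv[Int] vs recv[Int]  ✗ same direction on both sides — not dual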